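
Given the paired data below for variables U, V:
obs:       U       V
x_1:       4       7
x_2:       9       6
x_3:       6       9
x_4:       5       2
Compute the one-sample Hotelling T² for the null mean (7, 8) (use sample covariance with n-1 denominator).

Step 1 — sample mean vector:
  mean(U) = (4 + 9 + 6 + 5) / 4 = 24/4 = 6
  mean(V) = (7 + 6 + 9 + 2) / 4 = 24/4 = 6
  x̄ = (6, 6),  deviation x̄ - mu_0 = (6, 6) - (7, 8) = (-1, -2).

Step 2 — sample covariance matrix, S[i,j] = (1/(n-1)) · Σ_k (x_{k,i} - mean_i) · (x_{k,j} - mean_j), divisor n-1 = 3:
  S[U,U] = ((-2)·(-2) + (3)·(3) + (0)·(0) + (-1)·(-1)) / 3 = 14/3 = 4.6667
  S[U,V] = ((-2)·(1) + (3)·(0) + (0)·(3) + (-1)·(-4)) / 3 = 2/3 = 0.6667
  S[V,V] = ((1)·(1) + (0)·(0) + (3)·(3) + (-4)·(-4)) / 3 = 26/3 = 8.6667
  S = [[4.6667, 0.6667],
 [0.6667, 8.6667]].

Step 3 — invert S. det(S) = 4.6667·8.6667 - (0.6667)² = 40.
  S^{-1} = (1/det) · [[d, -b], [-b, a]] = [[0.2167, -0.0167],
 [-0.0167, 0.1167]].

Step 4 — quadratic form (x̄ - mu_0)^T · S^{-1} · (x̄ - mu_0):
  S^{-1} · (x̄ - mu_0) = (-0.1833, -0.2167),
  (x̄ - mu_0)^T · [...] = (-1)·(-0.1833) + (-2)·(-0.2167) = 0.6167.

Step 5 — scale by n: T² = 4 · 0.6167 = 2.4667.

T² ≈ 2.4667


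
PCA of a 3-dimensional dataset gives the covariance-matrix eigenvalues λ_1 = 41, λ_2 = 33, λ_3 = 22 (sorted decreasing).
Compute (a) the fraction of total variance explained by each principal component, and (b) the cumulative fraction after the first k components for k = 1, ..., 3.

Step 1 — total variance = trace(Sigma) = Σ λ_i = 41 + 33 + 22 = 96.

Step 2 — fraction explained by component i = λ_i / Σ λ:
  PC1: 41/96 = 0.4271
  PC2: 33/96 = 0.3438
  PC3: 22/96 = 0.2292

Step 3 — cumulative fraction after k components = (λ_1 + ... + λ_k) / Σ λ:
  k = 1: 41/96 = 0.4271
  k = 2: (41 + 33)/96 = 74/96 = 0.7708
  k = 3: (41 + 33 + 22)/96 = 96/96 = 1

Summary (fraction, with percent):

explained: PC1 0.4271 (42.71%), PC2 0.3438 (34.38%), PC3 0.2292 (22.92%);  cumulative: 0.4271, 0.7708, 1


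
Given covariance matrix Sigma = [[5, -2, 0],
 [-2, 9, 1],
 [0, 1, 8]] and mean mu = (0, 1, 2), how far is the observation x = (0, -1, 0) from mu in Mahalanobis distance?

Step 1 — centre the observation: (x - mu) = (0, -2, -2).

Step 2 — invert Sigma (cofactor / det for 3×3, or solve directly):
  Sigma^{-1} = [[0.2198, 0.0495, -0.0062],
 [0.0495, 0.1238, -0.0155],
 [-0.0062, -0.0155, 0.1269]].

Step 3 — form the quadratic (x - mu)^T · Sigma^{-1} · (x - mu):
  Sigma^{-1} · (x - mu) = (-0.0867, -0.2167, -0.2229).
  (x - mu)^T · [Sigma^{-1} · (x - mu)] = (0)·(-0.0867) + (-2)·(-0.2167) + (-2)·(-0.2229) = 0.8793.

Step 4 — take square root: d = √(0.8793) ≈ 0.9377.

d(x, mu) = √(0.8793) ≈ 0.9377


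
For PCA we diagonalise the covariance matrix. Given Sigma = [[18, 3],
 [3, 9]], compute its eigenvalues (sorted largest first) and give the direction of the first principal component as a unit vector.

Step 1 — characteristic polynomial of 2×2 Sigma:
  det(Sigma - λI) = λ² - trace · λ + det = 0.
  trace = 18 + 9 = 27, det = 18·9 - (3)² = 153.
Step 2 — discriminant:
  Δ = trace² - 4·det = 729 - 612 = 117.
Step 3 — eigenvalues:
  λ = (trace ± √Δ)/2 = (27 ± 10.8167)/2,
  λ_1 = 18.9083,  λ_2 = 8.0917.

Step 4 — unit eigenvector for λ_1: solve (Sigma - λ_1 I)v = 0. First row:
  (18 - 18.9083)·v_x + (3)·v_y = 0, i.e. (-0.9083)·v_x + (3)·v_y = 0,
  so v ∝ (b, λ_1 - a) = (3, 0.9083) = u.
  ||u|| = √((3)² + (0.9083)²) = √(9.8251) ≈ 3.1345,
  v_1 = u/||u|| ≈ (0.9571, 0.2898) (||v_1|| = 1).

λ_1 = 18.9083,  λ_2 = 8.0917;  v_1 ≈ (0.9571, 0.2898)


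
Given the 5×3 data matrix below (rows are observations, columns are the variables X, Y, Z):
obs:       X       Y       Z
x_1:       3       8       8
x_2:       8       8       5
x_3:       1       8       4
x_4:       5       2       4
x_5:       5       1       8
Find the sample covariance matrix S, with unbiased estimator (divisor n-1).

Step 1 — column means:
  mean(X) = (3 + 8 + 1 + 5 + 5) / 5 = 22/5 = 4.4
  mean(Y) = (8 + 8 + 8 + 2 + 1) / 5 = 27/5 = 5.4
  mean(Z) = (8 + 5 + 4 + 4 + 8) / 5 = 29/5 = 5.8

Step 2 — sample covariance S[i,j] = (1/(n-1)) · Σ_k (x_{k,i} - mean_i) · (x_{k,j} - mean_j), with n-1 = 4.
  S[X,X] = ((-1.4)·(-1.4) + (3.6)·(3.6) + (-3.4)·(-3.4) + (0.6)·(0.6) + (0.6)·(0.6)) / 4 = 27.2/4 = 6.8
  S[X,Y] = ((-1.4)·(2.6) + (3.6)·(2.6) + (-3.4)·(2.6) + (0.6)·(-3.4) + (0.6)·(-4.4)) / 4 = -7.8/4 = -1.95
  S[X,Z] = ((-1.4)·(2.2) + (3.6)·(-0.8) + (-3.4)·(-1.8) + (0.6)·(-1.8) + (0.6)·(2.2)) / 4 = 0.4/4 = 0.1
  S[Y,Y] = ((2.6)·(2.6) + (2.6)·(2.6) + (2.6)·(2.6) + (-3.4)·(-3.4) + (-4.4)·(-4.4)) / 4 = 51.2/4 = 12.8
  S[Y,Z] = ((2.6)·(2.2) + (2.6)·(-0.8) + (2.6)·(-1.8) + (-3.4)·(-1.8) + (-4.4)·(2.2)) / 4 = -4.6/4 = -1.15
  S[Z,Z] = ((2.2)·(2.2) + (-0.8)·(-0.8) + (-1.8)·(-1.8) + (-1.8)·(-1.8) + (2.2)·(2.2)) / 4 = 16.8/4 = 4.2

S is symmetric (S[j,i] = S[i,j]). Assembling:

S = [[6.8, -1.95, 0.1],
 [-1.95, 12.8, -1.15],
 [0.1, -1.15, 4.2]]


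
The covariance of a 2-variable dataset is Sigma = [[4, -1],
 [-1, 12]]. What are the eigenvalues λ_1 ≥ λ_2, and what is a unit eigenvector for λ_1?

Step 1 — characteristic polynomial of 2×2 Sigma:
  det(Sigma - λI) = λ² - trace · λ + det = 0.
  trace = 4 + 12 = 16, det = 4·12 - (-1)² = 47.
Step 2 — discriminant:
  Δ = trace² - 4·det = 256 - 188 = 68.
Step 3 — eigenvalues:
  λ = (trace ± √Δ)/2 = (16 ± 8.2462)/2,
  λ_1 = 12.1231,  λ_2 = 3.8769.

Step 4 — unit eigenvector for λ_1: solve (Sigma - λ_1 I)v = 0. First row:
  (4 - 12.1231)·v_x + (-1)·v_y = 0, i.e. (-8.1231)·v_x + (-1)·v_y = 0,
  so v ∝ (b, λ_1 - a) = (-1, 8.1231); multiply by -1 so the first entry is positive: u = (1, -8.1231).
  ||u|| = √((1)² + (-8.1231)²) = √(66.9848) ≈ 8.1844,
  v_1 = u/||u|| ≈ (0.1222, -0.9925) (||v_1|| = 1).

λ_1 = 12.1231,  λ_2 = 3.8769;  v_1 ≈ (0.1222, -0.9925)


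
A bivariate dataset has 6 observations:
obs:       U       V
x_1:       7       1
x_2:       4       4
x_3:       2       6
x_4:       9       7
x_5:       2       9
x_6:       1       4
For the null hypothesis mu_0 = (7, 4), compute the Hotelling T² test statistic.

Step 1 — sample mean vector:
  mean(U) = (7 + 4 + 2 + 9 + 2 + 1) / 6 = 25/6 = 4.1667
  mean(V) = (1 + 4 + 6 + 7 + 9 + 4) / 6 = 31/6 = 5.1667
  x̄ = (4.1667, 5.1667),  deviation x̄ - mu_0 = (4.1667, 5.1667) - (7, 4) = (-2.8333, 1.1667).

Step 2 — sample covariance matrix, S[i,j] = (1/(n-1)) · Σ_k (x_{k,i} - mean_i) · (x_{k,j} - mean_j), divisor n-1 = 5:
  S[U,U] = ((2.8333)·(2.8333) + (-0.1667)·(-0.1667) + (-2.1667)·(-2.1667) + (4.8333)·(4.8333) + (-2.1667)·(-2.1667) + (-3.1667)·(-3.1667)) / 5 = 50.8333/5 = 10.1667
  S[U,V] = ((2.8333)·(-4.1667) + (-0.1667)·(-1.1667) + (-2.1667)·(0.8333) + (4.8333)·(1.8333) + (-2.1667)·(3.8333) + (-3.1667)·(-1.1667)) / 5 = -9.1667/5 = -1.8333
  S[V,V] = ((-4.1667)·(-4.1667) + (-1.1667)·(-1.1667) + (0.8333)·(0.8333) + (1.8333)·(1.8333) + (3.8333)·(3.8333) + (-1.1667)·(-1.1667)) / 5 = 38.8333/5 = 7.7667
  S = [[10.1667, -1.8333],
 [-1.8333, 7.7667]].

Step 3 — invert S. det(S) = 10.1667·7.7667 - (-1.8333)² = 75.6.
  S^{-1} = (1/det) · [[d, -b], [-b, a]] = [[0.1027, 0.0243],
 [0.0243, 0.1345]].

Step 4 — quadratic form (x̄ - mu_0)^T · S^{-1} · (x̄ - mu_0):
  S^{-1} · (x̄ - mu_0) = (-0.2628, 0.0882),
  (x̄ - mu_0)^T · [...] = (-2.8333)·(-0.2628) + (1.1667)·(0.0882) = 0.8474.

Step 5 — scale by n: T² = 6 · 0.8474 = 5.0847.

T² ≈ 5.0847


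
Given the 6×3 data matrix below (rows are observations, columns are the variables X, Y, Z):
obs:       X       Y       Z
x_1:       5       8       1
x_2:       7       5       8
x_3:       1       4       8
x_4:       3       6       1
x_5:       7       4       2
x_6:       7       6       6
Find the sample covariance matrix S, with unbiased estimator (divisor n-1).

Step 1 — column means:
  mean(X) = (5 + 7 + 1 + 3 + 7 + 7) / 6 = 30/6 = 5
  mean(Y) = (8 + 5 + 4 + 6 + 4 + 6) / 6 = 33/6 = 5.5
  mean(Z) = (1 + 8 + 8 + 1 + 2 + 6) / 6 = 26/6 = 4.3333

Step 2 — sample covariance S[i,j] = (1/(n-1)) · Σ_k (x_{k,i} - mean_i) · (x_{k,j} - mean_j), with n-1 = 5.
  S[X,X] = ((0)·(0) + (2)·(2) + (-4)·(-4) + (-2)·(-2) + (2)·(2) + (2)·(2)) / 5 = 32/5 = 6.4
  S[X,Y] = ((0)·(2.5) + (2)·(-0.5) + (-4)·(-1.5) + (-2)·(0.5) + (2)·(-1.5) + (2)·(0.5)) / 5 = 2/5 = 0.4
  S[X,Z] = ((0)·(-3.3333) + (2)·(3.6667) + (-4)·(3.6667) + (-2)·(-3.3333) + (2)·(-2.3333) + (2)·(1.6667)) / 5 = -2/5 = -0.4
  S[Y,Y] = ((2.5)·(2.5) + (-0.5)·(-0.5) + (-1.5)·(-1.5) + (0.5)·(0.5) + (-1.5)·(-1.5) + (0.5)·(0.5)) / 5 = 11.5/5 = 2.3
  S[Y,Z] = ((2.5)·(-3.3333) + (-0.5)·(3.6667) + (-1.5)·(3.6667) + (0.5)·(-3.3333) + (-1.5)·(-2.3333) + (0.5)·(1.6667)) / 5 = -13/5 = -2.6
  S[Z,Z] = ((-3.3333)·(-3.3333) + (3.6667)·(3.6667) + (3.6667)·(3.6667) + (-3.3333)·(-3.3333) + (-2.3333)·(-2.3333) + (1.6667)·(1.6667)) / 5 = 57.3333/5 = 11.4667

S is symmetric (S[j,i] = S[i,j]). Assembling:

S = [[6.4, 0.4, -0.4],
 [0.4, 2.3, -2.6],
 [-0.4, -2.6, 11.4667]]


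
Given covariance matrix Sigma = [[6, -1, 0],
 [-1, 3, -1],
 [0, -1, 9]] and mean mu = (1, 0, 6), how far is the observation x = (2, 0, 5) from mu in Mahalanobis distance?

Step 1 — centre the observation: (x - mu) = (1, 0, -1).

Step 2 — invert Sigma (cofactor / det for 3×3, or solve directly):
  Sigma^{-1} = [[0.1769, 0.0612, 0.0068],
 [0.0612, 0.3673, 0.0408],
 [0.0068, 0.0408, 0.1156]].

Step 3 — form the quadratic (x - mu)^T · Sigma^{-1} · (x - mu):
  Sigma^{-1} · (x - mu) = (0.1701, 0.0204, -0.1088).
  (x - mu)^T · [Sigma^{-1} · (x - mu)] = (1)·(0.1701) + (0)·(0.0204) + (-1)·(-0.1088) = 0.2789.

Step 4 — take square root: d = √(0.2789) ≈ 0.5281.

d(x, mu) = √(0.2789) ≈ 0.5281


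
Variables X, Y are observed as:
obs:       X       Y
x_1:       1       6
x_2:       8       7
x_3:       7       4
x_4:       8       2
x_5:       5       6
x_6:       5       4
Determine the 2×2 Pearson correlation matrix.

Step 1 — column means:
  mean(X) = (1 + 8 + 7 + 8 + 5 + 5) / 6 = 34/6 = 5.6667
  mean(Y) = (6 + 7 + 4 + 2 + 6 + 4) / 6 = 29/6 = 4.8333

Step 2 — sample variances and covariances s[i,j] = (1/(n-1)) · Σ_k (x_{k,i} - mean_i) · (x_{k,j} - mean_j), with n-1 = 5:
  s[X,X] = ((-4.6667)·(-4.6667) + (2.3333)·(2.3333) + (1.3333)·(1.3333) + (2.3333)·(2.3333) + (-0.6667)·(-0.6667) + (-0.6667)·(-0.6667)) / 5 = 35.3333/5 = 7.0667
  s[X,Y] = ((-4.6667)·(1.1667) + (2.3333)·(2.1667) + (1.3333)·(-0.8333) + (2.3333)·(-2.8333) + (-0.6667)·(1.1667) + (-0.6667)·(-0.8333)) / 5 = -8.3333/5 = -1.6667
  s[Y,Y] = ((1.1667)·(1.1667) + (2.1667)·(2.1667) + (-0.8333)·(-0.8333) + (-2.8333)·(-2.8333) + (1.1667)·(1.1667) + (-0.8333)·(-0.8333)) / 5 = 16.8333/5 = 3.3667
  Sample standard deviations s_i = √(s[i,i]):
  s(X) = √(7.0667) = 2.6583
  s(Y) = √(3.3667) = 1.8348

Step 3 — r_{ij} = s_{ij} / (s_i · s_j):
  r[X,X] = 1 (diagonal).
  r[X,Y] = -1.6667 / (2.6583 · 1.8348) = -1.6667 / 4.8776 = -0.3417
  r[Y,Y] = 1 (diagonal).

R is symmetric with unit diagonal. Assembling:

R = [[1, -0.3417],
 [-0.3417, 1]]


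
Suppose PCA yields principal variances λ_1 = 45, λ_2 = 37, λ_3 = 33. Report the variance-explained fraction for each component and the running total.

Step 1 — total variance = trace(Sigma) = Σ λ_i = 45 + 37 + 33 = 115.

Step 2 — fraction explained by component i = λ_i / Σ λ:
  PC1: 45/115 = 0.3913
  PC2: 37/115 = 0.3217
  PC3: 33/115 = 0.287

Step 3 — cumulative fraction after k components = (λ_1 + ... + λ_k) / Σ λ:
  k = 1: 45/115 = 0.3913
  k = 2: (45 + 37)/115 = 82/115 = 0.713
  k = 3: (45 + 37 + 33)/115 = 115/115 = 1

Summary (fraction, with percent):

explained: PC1 0.3913 (39.13%), PC2 0.3217 (32.17%), PC3 0.287 (28.7%);  cumulative: 0.3913, 0.713, 1


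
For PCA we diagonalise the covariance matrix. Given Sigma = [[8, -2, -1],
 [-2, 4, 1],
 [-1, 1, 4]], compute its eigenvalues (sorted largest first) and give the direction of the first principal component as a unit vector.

Step 1 — characteristic polynomial p(λ) = det(λI - Sigma) = λ³ - tr·λ² + c_1·λ - det, where tr = trace, c_1 = sum of the principal 2×2 minors, det = det(Sigma):
  tr = 8 + 4 + 4 = 16,
  c_1 = (8·4 - (-2)²) + (8·4 - (-1)²) + (4·4 - (1)²) = 28 + 31 + 15 = 74,
  det = 8·(4·4 - (1)²) - (-2)·((-2)·4 - (1)·(-1)) + (-1)·((-2)·(1) - 4·(-1)) = 8·(15) - (-2)·(-7) + (-1)·(2) = 104.
  So p(λ) = λ³ - 16λ² + 74λ - 104.
Step 2 — look for an integer root (rational root theorem: any rational root is an integer divisor of 104). Testing λ = 4:
  p(4) = 64 - 256 + 296 - 104 = 0  ✓
  Dividing out (λ - 4): p(λ) = (λ - 4)(λ² - 12λ + 26).
Step 3 — remaining eigenvalues from the quadratic λ² - 12λ + 26 = 0:
  Δ = 12² - 4·26 = 144 - 104 = 40,  λ = (12 ± √40)/2 = (12 ± 6.3246)/2 ≈ 9.1623 or 2.8377.
  Sorted: λ_1 = 9.1623,  λ_2 = 4,  λ_3 = 2.8377  (check: sum = 16 = tr ✓).

Step 4 — unit eigenvector for λ_1 ≈ 9.1623: v spans the null space of (Sigma - λ_1 I), whose rows are
  r_1 = (-1.1623, -2, -1),  r_2 = (-2, -5.1623, 1),  r_3 = (-1, 1, -5.1623).
  v is orthogonal to every row, so take v ∝ r_1 × r_2 = ((-2)·(1) - (-1)·(-5.1623), (-1)·(-2) - (-1.1623)·(1), (-1.1623)·(-5.1623) - (-2)·(-2)) ≈ (-7.1623, 3.1623, 2).
  Rescale (multiply by -1 so the first nonzero entry is positive): u = (7.1623, -3.1623, -2).
  ||u|| = √((7.1623)² + (-3.1623)² + (-2)²) = √(65.2982) ≈ 8.0807,  v_1 = u/||u|| ≈ (0.8863, -0.3913, -0.2475) (||v_1|| = 1).

λ_1 = 9.1623,  λ_2 = 4,  λ_3 = 2.8377;  v_1 ≈ (0.8863, -0.3913, -0.2475)


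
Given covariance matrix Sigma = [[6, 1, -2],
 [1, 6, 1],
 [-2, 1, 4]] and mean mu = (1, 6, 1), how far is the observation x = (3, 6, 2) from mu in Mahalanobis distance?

Step 1 — centre the observation: (x - mu) = (2, 0, 1).

Step 2 — invert Sigma (cofactor / det for 3×3, or solve directly):
  Sigma^{-1} = [[0.217, -0.0566, 0.1226],
 [-0.0566, 0.1887, -0.0755],
 [0.1226, -0.0755, 0.3302]].

Step 3 — form the quadratic (x - mu)^T · Sigma^{-1} · (x - mu):
  Sigma^{-1} · (x - mu) = (0.5566, -0.1887, 0.5755).
  (x - mu)^T · [Sigma^{-1} · (x - mu)] = (2)·(0.5566) + (0)·(-0.1887) + (1)·(0.5755) = 1.6887.

Step 4 — take square root: d = √(1.6887) ≈ 1.2995.

d(x, mu) = √(1.6887) ≈ 1.2995


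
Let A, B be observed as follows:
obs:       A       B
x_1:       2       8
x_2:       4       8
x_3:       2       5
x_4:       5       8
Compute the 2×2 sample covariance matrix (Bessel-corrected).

Step 1 — column means:
  mean(A) = (2 + 4 + 2 + 5) / 4 = 13/4 = 3.25
  mean(B) = (8 + 8 + 5 + 8) / 4 = 29/4 = 7.25

Step 2 — sample covariance S[i,j] = (1/(n-1)) · Σ_k (x_{k,i} - mean_i) · (x_{k,j} - mean_j), with n-1 = 3.
  S[A,A] = ((-1.25)·(-1.25) + (0.75)·(0.75) + (-1.25)·(-1.25) + (1.75)·(1.75)) / 3 = 6.75/3 = 2.25
  S[A,B] = ((-1.25)·(0.75) + (0.75)·(0.75) + (-1.25)·(-2.25) + (1.75)·(0.75)) / 3 = 3.75/3 = 1.25
  S[B,B] = ((0.75)·(0.75) + (0.75)·(0.75) + (-2.25)·(-2.25) + (0.75)·(0.75)) / 3 = 6.75/3 = 2.25

S is symmetric (S[j,i] = S[i,j]). Assembling:

S = [[2.25, 1.25],
 [1.25, 2.25]]


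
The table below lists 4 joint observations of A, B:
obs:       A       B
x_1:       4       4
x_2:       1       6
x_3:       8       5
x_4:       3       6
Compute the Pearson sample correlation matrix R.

Step 1 — column means:
  mean(A) = (4 + 1 + 8 + 3) / 4 = 16/4 = 4
  mean(B) = (4 + 6 + 5 + 6) / 4 = 21/4 = 5.25

Step 2 — sample variances and covariances s[i,j] = (1/(n-1)) · Σ_k (x_{k,i} - mean_i) · (x_{k,j} - mean_j), with n-1 = 3:
  s[A,A] = ((0)·(0) + (-3)·(-3) + (4)·(4) + (-1)·(-1)) / 3 = 26/3 = 8.6667
  s[A,B] = ((0)·(-1.25) + (-3)·(0.75) + (4)·(-0.25) + (-1)·(0.75)) / 3 = -4/3 = -1.3333
  s[B,B] = ((-1.25)·(-1.25) + (0.75)·(0.75) + (-0.25)·(-0.25) + (0.75)·(0.75)) / 3 = 2.75/3 = 0.9167
  Sample standard deviations s_i = √(s[i,i]):
  s(A) = √(8.6667) = 2.9439
  s(B) = √(0.9167) = 0.9574

Step 3 — r_{ij} = s_{ij} / (s_i · s_j):
  r[A,A] = 1 (diagonal).
  r[A,B] = -1.3333 / (2.9439 · 0.9574) = -1.3333 / 2.8186 = -0.473
  r[B,B] = 1 (diagonal).

R is symmetric with unit diagonal. Assembling:

R = [[1, -0.473],
 [-0.473, 1]]


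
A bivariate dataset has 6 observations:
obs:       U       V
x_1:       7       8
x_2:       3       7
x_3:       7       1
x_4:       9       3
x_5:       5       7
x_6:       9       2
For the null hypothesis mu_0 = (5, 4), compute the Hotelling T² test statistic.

Step 1 — sample mean vector:
  mean(U) = (7 + 3 + 7 + 9 + 5 + 9) / 6 = 40/6 = 6.6667
  mean(V) = (8 + 7 + 1 + 3 + 7 + 2) / 6 = 28/6 = 4.6667
  x̄ = (6.6667, 4.6667),  deviation x̄ - mu_0 = (6.6667, 4.6667) - (5, 4) = (1.6667, 0.6667).

Step 2 — sample covariance matrix, S[i,j] = (1/(n-1)) · Σ_k (x_{k,i} - mean_i) · (x_{k,j} - mean_j), divisor n-1 = 5:
  S[U,U] = ((0.3333)·(0.3333) + (-3.6667)·(-3.6667) + (0.3333)·(0.3333) + (2.3333)·(2.3333) + (-1.6667)·(-1.6667) + (2.3333)·(2.3333)) / 5 = 27.3333/5 = 5.4667
  S[U,V] = ((0.3333)·(3.3333) + (-3.6667)·(2.3333) + (0.3333)·(-3.6667) + (2.3333)·(-1.6667) + (-1.6667)·(2.3333) + (2.3333)·(-2.6667)) / 5 = -22.6667/5 = -4.5333
  S[V,V] = ((3.3333)·(3.3333) + (2.3333)·(2.3333) + (-3.6667)·(-3.6667) + (-1.6667)·(-1.6667) + (2.3333)·(2.3333) + (-2.6667)·(-2.6667)) / 5 = 45.3333/5 = 9.0667
  S = [[5.4667, -4.5333],
 [-4.5333, 9.0667]].

Step 3 — invert S. det(S) = 5.4667·9.0667 - (-4.5333)² = 29.0133.
  S^{-1} = (1/det) · [[d, -b], [-b, a]] = [[0.3125, 0.1562],
 [0.1562, 0.1884]].

Step 4 — quadratic form (x̄ - mu_0)^T · S^{-1} · (x̄ - mu_0):
  S^{-1} · (x̄ - mu_0) = (0.625, 0.386),
  (x̄ - mu_0)^T · [...] = (1.6667)·(0.625) + (0.6667)·(0.386) = 1.299.

Step 5 — scale by n: T² = 6 · 1.299 = 7.7941.

T² ≈ 7.7941


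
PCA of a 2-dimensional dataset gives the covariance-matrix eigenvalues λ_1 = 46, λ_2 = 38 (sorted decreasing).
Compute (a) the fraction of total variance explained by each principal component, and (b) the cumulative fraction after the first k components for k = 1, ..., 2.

Step 1 — total variance = trace(Sigma) = Σ λ_i = 46 + 38 = 84.

Step 2 — fraction explained by component i = λ_i / Σ λ:
  PC1: 46/84 = 0.5476
  PC2: 38/84 = 0.4524

Step 3 — cumulative fraction after k components = (λ_1 + ... + λ_k) / Σ λ:
  k = 1: 46/84 = 0.5476
  k = 2: (46 + 38)/84 = 84/84 = 1

Summary (fraction, with percent):

explained: PC1 0.5476 (54.76%), PC2 0.4524 (45.24%);  cumulative: 0.5476, 1


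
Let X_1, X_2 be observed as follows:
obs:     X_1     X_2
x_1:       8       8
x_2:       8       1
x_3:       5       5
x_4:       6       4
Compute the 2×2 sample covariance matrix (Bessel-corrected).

Step 1 — column means:
  mean(X_1) = (8 + 8 + 5 + 6) / 4 = 27/4 = 6.75
  mean(X_2) = (8 + 1 + 5 + 4) / 4 = 18/4 = 4.5

Step 2 — sample covariance S[i,j] = (1/(n-1)) · Σ_k (x_{k,i} - mean_i) · (x_{k,j} - mean_j), with n-1 = 3.
  S[X_1,X_1] = ((1.25)·(1.25) + (1.25)·(1.25) + (-1.75)·(-1.75) + (-0.75)·(-0.75)) / 3 = 6.75/3 = 2.25
  S[X_1,X_2] = ((1.25)·(3.5) + (1.25)·(-3.5) + (-1.75)·(0.5) + (-0.75)·(-0.5)) / 3 = -0.5/3 = -0.1667
  S[X_2,X_2] = ((3.5)·(3.5) + (-3.5)·(-3.5) + (0.5)·(0.5) + (-0.5)·(-0.5)) / 3 = 25/3 = 8.3333

S is symmetric (S[j,i] = S[i,j]). Assembling:

S = [[2.25, -0.1667],
 [-0.1667, 8.3333]]


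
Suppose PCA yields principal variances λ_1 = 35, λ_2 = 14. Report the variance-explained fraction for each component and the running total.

Step 1 — total variance = trace(Sigma) = Σ λ_i = 35 + 14 = 49.

Step 2 — fraction explained by component i = λ_i / Σ λ:
  PC1: 35/49 = 0.7143
  PC2: 14/49 = 0.2857

Step 3 — cumulative fraction after k components = (λ_1 + ... + λ_k) / Σ λ:
  k = 1: 35/49 = 0.7143
  k = 2: (35 + 14)/49 = 49/49 = 1

Summary (fraction, with percent):

explained: PC1 0.7143 (71.43%), PC2 0.2857 (28.57%);  cumulative: 0.7143, 1


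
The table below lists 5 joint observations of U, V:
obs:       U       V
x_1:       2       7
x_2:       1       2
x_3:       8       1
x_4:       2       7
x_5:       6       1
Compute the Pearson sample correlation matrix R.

Step 1 — column means:
  mean(U) = (2 + 1 + 8 + 2 + 6) / 5 = 19/5 = 3.8
  mean(V) = (7 + 2 + 1 + 7 + 1) / 5 = 18/5 = 3.6

Step 2 — sample variances and covariances s[i,j] = (1/(n-1)) · Σ_k (x_{k,i} - mean_i) · (x_{k,j} - mean_j), with n-1 = 4:
  s[U,U] = ((-1.8)·(-1.8) + (-2.8)·(-2.8) + (4.2)·(4.2) + (-1.8)·(-1.8) + (2.2)·(2.2)) / 4 = 36.8/4 = 9.2
  s[U,V] = ((-1.8)·(3.4) + (-2.8)·(-1.6) + (4.2)·(-2.6) + (-1.8)·(3.4) + (2.2)·(-2.6)) / 4 = -24.4/4 = -6.1
  s[V,V] = ((3.4)·(3.4) + (-1.6)·(-1.6) + (-2.6)·(-2.6) + (3.4)·(3.4) + (-2.6)·(-2.6)) / 4 = 39.2/4 = 9.8
  Sample standard deviations s_i = √(s[i,i]):
  s(U) = √(9.2) = 3.0332
  s(V) = √(9.8) = 3.1305

Step 3 — r_{ij} = s_{ij} / (s_i · s_j):
  r[U,U] = 1 (diagonal).
  r[U,V] = -6.1 / (3.0332 · 3.1305) = -6.1 / 9.4953 = -0.6424
  r[V,V] = 1 (diagonal).

R is symmetric with unit diagonal. Assembling:

R = [[1, -0.6424],
 [-0.6424, 1]]


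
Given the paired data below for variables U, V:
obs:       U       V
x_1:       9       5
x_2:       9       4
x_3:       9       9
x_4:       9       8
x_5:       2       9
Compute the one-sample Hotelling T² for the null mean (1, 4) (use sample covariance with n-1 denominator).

Step 1 — sample mean vector:
  mean(U) = (9 + 9 + 9 + 9 + 2) / 5 = 38/5 = 7.6
  mean(V) = (5 + 4 + 9 + 8 + 9) / 5 = 35/5 = 7
  x̄ = (7.6, 7),  deviation x̄ - mu_0 = (7.6, 7) - (1, 4) = (6.6, 3).

Step 2 — sample covariance matrix, S[i,j] = (1/(n-1)) · Σ_k (x_{k,i} - mean_i) · (x_{k,j} - mean_j), divisor n-1 = 4:
  S[U,U] = ((1.4)·(1.4) + (1.4)·(1.4) + (1.4)·(1.4) + (1.4)·(1.4) + (-5.6)·(-5.6)) / 4 = 39.2/4 = 9.8
  S[U,V] = ((1.4)·(-2) + (1.4)·(-3) + (1.4)·(2) + (1.4)·(1) + (-5.6)·(2)) / 4 = -14/4 = -3.5
  S[V,V] = ((-2)·(-2) + (-3)·(-3) + (2)·(2) + (1)·(1) + (2)·(2)) / 4 = 22/4 = 5.5
  S = [[9.8, -3.5],
 [-3.5, 5.5]].

Step 3 — invert S. det(S) = 9.8·5.5 - (-3.5)² = 41.65.
  S^{-1} = (1/det) · [[d, -b], [-b, a]] = [[0.1321, 0.084],
 [0.084, 0.2353]].

Step 4 — quadratic form (x̄ - mu_0)^T · S^{-1} · (x̄ - mu_0):
  S^{-1} · (x̄ - mu_0) = (1.1236, 1.2605),
  (x̄ - mu_0)^T · [...] = (6.6)·(1.1236) + (3)·(1.2605) = 11.1976.

Step 5 — scale by n: T² = 5 · 11.1976 = 55.988.

T² ≈ 55.988


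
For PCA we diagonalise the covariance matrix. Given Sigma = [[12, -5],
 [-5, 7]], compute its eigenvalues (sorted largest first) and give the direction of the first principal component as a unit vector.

Step 1 — characteristic polynomial of 2×2 Sigma:
  det(Sigma - λI) = λ² - trace · λ + det = 0.
  trace = 12 + 7 = 19, det = 12·7 - (-5)² = 59.
Step 2 — discriminant:
  Δ = trace² - 4·det = 361 - 236 = 125.
Step 3 — eigenvalues:
  λ = (trace ± √Δ)/2 = (19 ± 11.1803)/2,
  λ_1 = 15.0902,  λ_2 = 3.9098.

Step 4 — unit eigenvector for λ_1: solve (Sigma - λ_1 I)v = 0. First row:
  (12 - 15.0902)·v_x + (-5)·v_y = 0, i.e. (-3.0902)·v_x + (-5)·v_y = 0,
  so v ∝ (b, λ_1 - a) = (-5, 3.0902); multiply by -1 so the first entry is positive: u = (5, -3.0902).
  ||u|| = √((5)² + (-3.0902)²) = √(34.5492) ≈ 5.8779,
  v_1 = u/||u|| ≈ (0.8507, -0.5257) (||v_1|| = 1).

λ_1 = 15.0902,  λ_2 = 3.9098;  v_1 ≈ (0.8507, -0.5257)


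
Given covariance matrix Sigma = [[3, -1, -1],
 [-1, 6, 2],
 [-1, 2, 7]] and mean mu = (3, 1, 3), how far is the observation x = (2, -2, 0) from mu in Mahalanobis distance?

Step 1 — centre the observation: (x - mu) = (-1, -3, -3).

Step 2 — invert Sigma (cofactor / det for 3×3, or solve directly):
  Sigma^{-1} = [[0.3619, 0.0476, 0.0381],
 [0.0476, 0.1905, -0.0476],
 [0.0381, -0.0476, 0.1619]].

Step 3 — form the quadratic (x - mu)^T · Sigma^{-1} · (x - mu):
  Sigma^{-1} · (x - mu) = (-0.619, -0.4762, -0.381).
  (x - mu)^T · [Sigma^{-1} · (x - mu)] = (-1)·(-0.619) + (-3)·(-0.4762) + (-3)·(-0.381) = 3.1905.

Step 4 — take square root: d = √(3.1905) ≈ 1.7862.

d(x, mu) = √(3.1905) ≈ 1.7862


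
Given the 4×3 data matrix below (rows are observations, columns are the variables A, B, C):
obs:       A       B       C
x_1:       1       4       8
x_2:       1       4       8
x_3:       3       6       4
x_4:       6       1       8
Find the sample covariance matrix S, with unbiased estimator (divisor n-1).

Step 1 — column means:
  mean(A) = (1 + 1 + 3 + 6) / 4 = 11/4 = 2.75
  mean(B) = (4 + 4 + 6 + 1) / 4 = 15/4 = 3.75
  mean(C) = (8 + 8 + 4 + 8) / 4 = 28/4 = 7

Step 2 — sample covariance S[i,j] = (1/(n-1)) · Σ_k (x_{k,i} - mean_i) · (x_{k,j} - mean_j), with n-1 = 3.
  S[A,A] = ((-1.75)·(-1.75) + (-1.75)·(-1.75) + (0.25)·(0.25) + (3.25)·(3.25)) / 3 = 16.75/3 = 5.5833
  S[A,B] = ((-1.75)·(0.25) + (-1.75)·(0.25) + (0.25)·(2.25) + (3.25)·(-2.75)) / 3 = -9.25/3 = -3.0833
  S[A,C] = ((-1.75)·(1) + (-1.75)·(1) + (0.25)·(-3) + (3.25)·(1)) / 3 = -1/3 = -0.3333
  S[B,B] = ((0.25)·(0.25) + (0.25)·(0.25) + (2.25)·(2.25) + (-2.75)·(-2.75)) / 3 = 12.75/3 = 4.25
  S[B,C] = ((0.25)·(1) + (0.25)·(1) + (2.25)·(-3) + (-2.75)·(1)) / 3 = -9/3 = -3
  S[C,C] = ((1)·(1) + (1)·(1) + (-3)·(-3) + (1)·(1)) / 3 = 12/3 = 4

S is symmetric (S[j,i] = S[i,j]). Assembling:

S = [[5.5833, -3.0833, -0.3333],
 [-3.0833, 4.25, -3],
 [-0.3333, -3, 4]]


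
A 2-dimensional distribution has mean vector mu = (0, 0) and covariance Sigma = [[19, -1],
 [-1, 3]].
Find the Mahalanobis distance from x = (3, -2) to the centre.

Step 1 — centre the observation: (x - mu) = (3, -2).

Step 2 — invert Sigma. det(Sigma) = 19·3 - (-1)² = 56.
  Sigma^{-1} = (1/det) · [[d, -b], [-b, a]] = [[0.0536, 0.0179],
 [0.0179, 0.3393]].

Step 3 — form the quadratic (x - mu)^T · Sigma^{-1} · (x - mu):
  Sigma^{-1} · (x - mu) = (0.125, -0.625).
  (x - mu)^T · [Sigma^{-1} · (x - mu)] = (3)·(0.125) + (-2)·(-0.625) = 1.625.

Step 4 — take square root: d = √(1.625) ≈ 1.2748.

d(x, mu) = √(1.625) ≈ 1.2748


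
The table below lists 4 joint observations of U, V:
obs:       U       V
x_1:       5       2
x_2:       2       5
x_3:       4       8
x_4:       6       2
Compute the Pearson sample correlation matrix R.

Step 1 — column means:
  mean(U) = (5 + 2 + 4 + 6) / 4 = 17/4 = 4.25
  mean(V) = (2 + 5 + 8 + 2) / 4 = 17/4 = 4.25

Step 2 — sample variances and covariances s[i,j] = (1/(n-1)) · Σ_k (x_{k,i} - mean_i) · (x_{k,j} - mean_j), with n-1 = 3:
  s[U,U] = ((0.75)·(0.75) + (-2.25)·(-2.25) + (-0.25)·(-0.25) + (1.75)·(1.75)) / 3 = 8.75/3 = 2.9167
  s[U,V] = ((0.75)·(-2.25) + (-2.25)·(0.75) + (-0.25)·(3.75) + (1.75)·(-2.25)) / 3 = -8.25/3 = -2.75
  s[V,V] = ((-2.25)·(-2.25) + (0.75)·(0.75) + (3.75)·(3.75) + (-2.25)·(-2.25)) / 3 = 24.75/3 = 8.25
  Sample standard deviations s_i = √(s[i,i]):
  s(U) = √(2.9167) = 1.7078
  s(V) = √(8.25) = 2.8723

Step 3 — r_{ij} = s_{ij} / (s_i · s_j):
  r[U,U] = 1 (diagonal).
  r[U,V] = -2.75 / (1.7078 · 2.8723) = -2.75 / 4.9054 = -0.5606
  r[V,V] = 1 (diagonal).

R is symmetric with unit diagonal. Assembling:

R = [[1, -0.5606],
 [-0.5606, 1]]


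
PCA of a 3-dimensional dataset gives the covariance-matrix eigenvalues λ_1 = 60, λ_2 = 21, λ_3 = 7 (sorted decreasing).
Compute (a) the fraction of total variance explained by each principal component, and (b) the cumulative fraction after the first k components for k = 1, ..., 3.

Step 1 — total variance = trace(Sigma) = Σ λ_i = 60 + 21 + 7 = 88.

Step 2 — fraction explained by component i = λ_i / Σ λ:
  PC1: 60/88 = 0.6818
  PC2: 21/88 = 0.2386
  PC3: 7/88 = 0.0795

Step 3 — cumulative fraction after k components = (λ_1 + ... + λ_k) / Σ λ:
  k = 1: 60/88 = 0.6818
  k = 2: (60 + 21)/88 = 81/88 = 0.9205
  k = 3: (60 + 21 + 7)/88 = 88/88 = 1

Summary (fraction, with percent):

explained: PC1 0.6818 (68.18%), PC2 0.2386 (23.86%), PC3 0.0795 (7.95%);  cumulative: 0.6818, 0.9205, 1


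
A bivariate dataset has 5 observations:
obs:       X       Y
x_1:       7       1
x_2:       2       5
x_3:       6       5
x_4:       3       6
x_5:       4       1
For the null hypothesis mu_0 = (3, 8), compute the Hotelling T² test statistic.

Step 1 — sample mean vector:
  mean(X) = (7 + 2 + 6 + 3 + 4) / 5 = 22/5 = 4.4
  mean(Y) = (1 + 5 + 5 + 6 + 1) / 5 = 18/5 = 3.6
  x̄ = (4.4, 3.6),  deviation x̄ - mu_0 = (4.4, 3.6) - (3, 8) = (1.4, -4.4).

Step 2 — sample covariance matrix, S[i,j] = (1/(n-1)) · Σ_k (x_{k,i} - mean_i) · (x_{k,j} - mean_j), divisor n-1 = 4:
  S[X,X] = ((2.6)·(2.6) + (-2.4)·(-2.4) + (1.6)·(1.6) + (-1.4)·(-1.4) + (-0.4)·(-0.4)) / 4 = 17.2/4 = 4.3
  S[X,Y] = ((2.6)·(-2.6) + (-2.4)·(1.4) + (1.6)·(1.4) + (-1.4)·(2.4) + (-0.4)·(-2.6)) / 4 = -10.2/4 = -2.55
  S[Y,Y] = ((-2.6)·(-2.6) + (1.4)·(1.4) + (1.4)·(1.4) + (2.4)·(2.4) + (-2.6)·(-2.6)) / 4 = 23.2/4 = 5.8
  S = [[4.3, -2.55],
 [-2.55, 5.8]].

Step 3 — invert S. det(S) = 4.3·5.8 - (-2.55)² = 18.4375.
  S^{-1} = (1/det) · [[d, -b], [-b, a]] = [[0.3146, 0.1383],
 [0.1383, 0.2332]].

Step 4 — quadratic form (x̄ - mu_0)^T · S^{-1} · (x̄ - mu_0):
  S^{-1} · (x̄ - mu_0) = (-0.1681, -0.8325),
  (x̄ - mu_0)^T · [...] = (1.4)·(-0.1681) + (-4.4)·(-0.8325) = 3.4278.

Step 5 — scale by n: T² = 5 · 3.4278 = 17.139.

T² ≈ 17.139


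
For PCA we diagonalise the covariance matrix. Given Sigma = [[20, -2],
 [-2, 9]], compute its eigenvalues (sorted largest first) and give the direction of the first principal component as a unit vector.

Step 1 — characteristic polynomial of 2×2 Sigma:
  det(Sigma - λI) = λ² - trace · λ + det = 0.
  trace = 20 + 9 = 29, det = 20·9 - (-2)² = 176.
Step 2 — discriminant:
  Δ = trace² - 4·det = 841 - 704 = 137.
Step 3 — eigenvalues:
  λ = (trace ± √Δ)/2 = (29 ± 11.7047)/2,
  λ_1 = 20.3523,  λ_2 = 8.6477.

Step 4 — unit eigenvector for λ_1: solve (Sigma - λ_1 I)v = 0. First row:
  (20 - 20.3523)·v_x + (-2)·v_y = 0, i.e. (-0.3523)·v_x + (-2)·v_y = 0,
  so v ∝ (b, λ_1 - a) = (-2, 0.3523); multiply by -1 so the first entry is positive: u = (2, -0.3523).
  ||u|| = √((2)² + (-0.3523)²) = √(4.1242) ≈ 2.0308,
  v_1 = u/||u|| ≈ (0.9848, -0.1735) (||v_1|| = 1).

λ_1 = 20.3523,  λ_2 = 8.6477;  v_1 ≈ (0.9848, -0.1735)


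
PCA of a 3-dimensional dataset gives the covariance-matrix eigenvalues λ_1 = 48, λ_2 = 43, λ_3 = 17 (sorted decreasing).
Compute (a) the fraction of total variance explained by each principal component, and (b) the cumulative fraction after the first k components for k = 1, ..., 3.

Step 1 — total variance = trace(Sigma) = Σ λ_i = 48 + 43 + 17 = 108.

Step 2 — fraction explained by component i = λ_i / Σ λ:
  PC1: 48/108 = 0.4444
  PC2: 43/108 = 0.3981
  PC3: 17/108 = 0.1574

Step 3 — cumulative fraction after k components = (λ_1 + ... + λ_k) / Σ λ:
  k = 1: 48/108 = 0.4444
  k = 2: (48 + 43)/108 = 91/108 = 0.8426
  k = 3: (48 + 43 + 17)/108 = 108/108 = 1

Summary (fraction, with percent):

explained: PC1 0.4444 (44.44%), PC2 0.3981 (39.81%), PC3 0.1574 (15.74%);  cumulative: 0.4444, 0.8426, 1


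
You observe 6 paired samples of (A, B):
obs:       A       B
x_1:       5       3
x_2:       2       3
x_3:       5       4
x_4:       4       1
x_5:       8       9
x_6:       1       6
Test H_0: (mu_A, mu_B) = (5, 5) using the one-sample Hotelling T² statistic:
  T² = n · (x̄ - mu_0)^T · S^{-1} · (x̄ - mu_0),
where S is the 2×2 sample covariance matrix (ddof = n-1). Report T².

Step 1 — sample mean vector:
  mean(A) = (5 + 2 + 5 + 4 + 8 + 1) / 6 = 25/6 = 4.1667
  mean(B) = (3 + 3 + 4 + 1 + 9 + 6) / 6 = 26/6 = 4.3333
  x̄ = (4.1667, 4.3333),  deviation x̄ - mu_0 = (4.1667, 4.3333) - (5, 5) = (-0.8333, -0.6667).

Step 2 — sample covariance matrix, S[i,j] = (1/(n-1)) · Σ_k (x_{k,i} - mean_i) · (x_{k,j} - mean_j), divisor n-1 = 5:
  S[A,A] = ((0.8333)·(0.8333) + (-2.1667)·(-2.1667) + (0.8333)·(0.8333) + (-0.1667)·(-0.1667) + (3.8333)·(3.8333) + (-3.1667)·(-3.1667)) / 5 = 30.8333/5 = 6.1667
  S[A,B] = ((0.8333)·(-1.3333) + (-2.1667)·(-1.3333) + (0.8333)·(-0.3333) + (-0.1667)·(-3.3333) + (3.8333)·(4.6667) + (-3.1667)·(1.6667)) / 5 = 14.6667/5 = 2.9333
  S[B,B] = ((-1.3333)·(-1.3333) + (-1.3333)·(-1.3333) + (-0.3333)·(-0.3333) + (-3.3333)·(-3.3333) + (4.6667)·(4.6667) + (1.6667)·(1.6667)) / 5 = 39.3333/5 = 7.8667
  S = [[6.1667, 2.9333],
 [2.9333, 7.8667]].

Step 3 — invert S. det(S) = 6.1667·7.8667 - (2.9333)² = 39.9067.
  S^{-1} = (1/det) · [[d, -b], [-b, a]] = [[0.1971, -0.0735],
 [-0.0735, 0.1545]].

Step 4 — quadratic form (x̄ - mu_0)^T · S^{-1} · (x̄ - mu_0):
  S^{-1} · (x̄ - mu_0) = (-0.1153, -0.0418),
  (x̄ - mu_0)^T · [...] = (-0.8333)·(-0.1153) + (-0.6667)·(-0.0418) = 0.1239.

Step 5 — scale by n: T² = 6 · 0.1239 = 0.7434.

T² ≈ 0.7434


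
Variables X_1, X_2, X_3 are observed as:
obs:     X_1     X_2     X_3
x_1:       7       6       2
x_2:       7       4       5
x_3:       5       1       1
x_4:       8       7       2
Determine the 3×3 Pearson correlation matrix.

Step 1 — column means:
  mean(X_1) = (7 + 7 + 5 + 8) / 4 = 27/4 = 6.75
  mean(X_2) = (6 + 4 + 1 + 7) / 4 = 18/4 = 4.5
  mean(X_3) = (2 + 5 + 1 + 2) / 4 = 10/4 = 2.5

Step 2 — sample variances and covariances s[i,j] = (1/(n-1)) · Σ_k (x_{k,i} - mean_i) · (x_{k,j} - mean_j), with n-1 = 3:
  s[X_1,X_1] = ((0.25)·(0.25) + (0.25)·(0.25) + (-1.75)·(-1.75) + (1.25)·(1.25)) / 3 = 4.75/3 = 1.5833
  s[X_1,X_2] = ((0.25)·(1.5) + (0.25)·(-0.5) + (-1.75)·(-3.5) + (1.25)·(2.5)) / 3 = 9.5/3 = 3.1667
  s[X_1,X_3] = ((0.25)·(-0.5) + (0.25)·(2.5) + (-1.75)·(-1.5) + (1.25)·(-0.5)) / 3 = 2.5/3 = 0.8333
  s[X_2,X_2] = ((1.5)·(1.5) + (-0.5)·(-0.5) + (-3.5)·(-3.5) + (2.5)·(2.5)) / 3 = 21/3 = 7
  s[X_2,X_3] = ((1.5)·(-0.5) + (-0.5)·(2.5) + (-3.5)·(-1.5) + (2.5)·(-0.5)) / 3 = 2/3 = 0.6667
  s[X_3,X_3] = ((-0.5)·(-0.5) + (2.5)·(2.5) + (-1.5)·(-1.5) + (-0.5)·(-0.5)) / 3 = 9/3 = 3
  Sample standard deviations s_i = √(s[i,i]):
  s(X_1) = √(1.5833) = 1.2583
  s(X_2) = √(7) = 2.6458
  s(X_3) = √(3) = 1.7321

Step 3 — r_{ij} = s_{ij} / (s_i · s_j):
  r[X_1,X_1] = 1 (diagonal).
  r[X_1,X_2] = 3.1667 / (1.2583 · 2.6458) = 3.1667 / 3.3292 = 0.9512
  r[X_1,X_3] = 0.8333 / (1.2583 · 1.7321) = 0.8333 / 2.1794 = 0.3824
  r[X_2,X_2] = 1 (diagonal).
  r[X_2,X_3] = 0.6667 / (2.6458 · 1.7321) = 0.6667 / 4.5826 = 0.1455
  r[X_3,X_3] = 1 (diagonal).

R is symmetric with unit diagonal. Assembling:

R = [[1, 0.9512, 0.3824],
 [0.9512, 1, 0.1455],
 [0.3824, 0.1455, 1]]


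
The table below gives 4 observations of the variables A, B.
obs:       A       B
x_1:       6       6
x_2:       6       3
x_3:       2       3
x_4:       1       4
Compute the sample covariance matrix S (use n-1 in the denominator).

Step 1 — column means:
  mean(A) = (6 + 6 + 2 + 1) / 4 = 15/4 = 3.75
  mean(B) = (6 + 3 + 3 + 4) / 4 = 16/4 = 4

Step 2 — sample covariance S[i,j] = (1/(n-1)) · Σ_k (x_{k,i} - mean_i) · (x_{k,j} - mean_j), with n-1 = 3.
  S[A,A] = ((2.25)·(2.25) + (2.25)·(2.25) + (-1.75)·(-1.75) + (-2.75)·(-2.75)) / 3 = 20.75/3 = 6.9167
  S[A,B] = ((2.25)·(2) + (2.25)·(-1) + (-1.75)·(-1) + (-2.75)·(0)) / 3 = 4/3 = 1.3333
  S[B,B] = ((2)·(2) + (-1)·(-1) + (-1)·(-1) + (0)·(0)) / 3 = 6/3 = 2

S is symmetric (S[j,i] = S[i,j]). Assembling:

S = [[6.9167, 1.3333],
 [1.3333, 2]]


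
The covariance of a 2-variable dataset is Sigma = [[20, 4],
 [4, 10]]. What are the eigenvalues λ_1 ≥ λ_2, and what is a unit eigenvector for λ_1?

Step 1 — characteristic polynomial of 2×2 Sigma:
  det(Sigma - λI) = λ² - trace · λ + det = 0.
  trace = 20 + 10 = 30, det = 20·10 - (4)² = 184.
Step 2 — discriminant:
  Δ = trace² - 4·det = 900 - 736 = 164.
Step 3 — eigenvalues:
  λ = (trace ± √Δ)/2 = (30 ± 12.8062)/2,
  λ_1 = 21.4031,  λ_2 = 8.5969.

Step 4 — unit eigenvector for λ_1: solve (Sigma - λ_1 I)v = 0. First row:
  (20 - 21.4031)·v_x + (4)·v_y = 0, i.e. (-1.4031)·v_x + (4)·v_y = 0,
  so v ∝ (b, λ_1 - a) = (4, 1.4031) = u.
  ||u|| = √((4)² + (1.4031)²) = √(17.9688) ≈ 4.239,
  v_1 = u/||u|| ≈ (0.9436, 0.331) (||v_1|| = 1).

λ_1 = 21.4031,  λ_2 = 8.5969;  v_1 ≈ (0.9436, 0.331)


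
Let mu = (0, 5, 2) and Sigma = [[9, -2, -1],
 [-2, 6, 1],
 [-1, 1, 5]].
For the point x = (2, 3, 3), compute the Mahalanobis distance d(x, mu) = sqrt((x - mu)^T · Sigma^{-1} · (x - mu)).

Step 1 — centre the observation: (x - mu) = (2, -2, 1).

Step 2 — invert Sigma (cofactor / det for 3×3, or solve directly):
  Sigma^{-1} = [[0.1213, 0.0377, 0.0167],
 [0.0377, 0.1841, -0.0293],
 [0.0167, -0.0293, 0.2092]].

Step 3 — form the quadratic (x - mu)^T · Sigma^{-1} · (x - mu):
  Sigma^{-1} · (x - mu) = (0.1841, -0.3222, 0.3013).
  (x - mu)^T · [Sigma^{-1} · (x - mu)] = (2)·(0.1841) + (-2)·(-0.3222) + (1)·(0.3013) = 1.3138.

Step 4 — take square root: d = √(1.3138) ≈ 1.1462.

d(x, mu) = √(1.3138) ≈ 1.1462


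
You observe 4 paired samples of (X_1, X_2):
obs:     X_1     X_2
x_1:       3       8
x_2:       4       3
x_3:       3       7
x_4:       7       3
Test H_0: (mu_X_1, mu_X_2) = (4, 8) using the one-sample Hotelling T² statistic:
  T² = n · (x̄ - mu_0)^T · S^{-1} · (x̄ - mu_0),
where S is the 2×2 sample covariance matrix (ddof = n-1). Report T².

Step 1 — sample mean vector:
  mean(X_1) = (3 + 4 + 3 + 7) / 4 = 17/4 = 4.25
  mean(X_2) = (8 + 3 + 7 + 3) / 4 = 21/4 = 5.25
  x̄ = (4.25, 5.25),  deviation x̄ - mu_0 = (4.25, 5.25) - (4, 8) = (0.25, -2.75).

Step 2 — sample covariance matrix, S[i,j] = (1/(n-1)) · Σ_k (x_{k,i} - mean_i) · (x_{k,j} - mean_j), divisor n-1 = 3:
  S[X_1,X_1] = ((-1.25)·(-1.25) + (-0.25)·(-0.25) + (-1.25)·(-1.25) + (2.75)·(2.75)) / 3 = 10.75/3 = 3.5833
  S[X_1,X_2] = ((-1.25)·(2.75) + (-0.25)·(-2.25) + (-1.25)·(1.75) + (2.75)·(-2.25)) / 3 = -11.25/3 = -3.75
  S[X_2,X_2] = ((2.75)·(2.75) + (-2.25)·(-2.25) + (1.75)·(1.75) + (-2.25)·(-2.25)) / 3 = 20.75/3 = 6.9167
  S = [[3.5833, -3.75],
 [-3.75, 6.9167]].

Step 3 — invert S. det(S) = 3.5833·6.9167 - (-3.75)² = 10.7222.
  S^{-1} = (1/det) · [[d, -b], [-b, a]] = [[0.6451, 0.3497],
 [0.3497, 0.3342]].

Step 4 — quadratic form (x̄ - mu_0)^T · S^{-1} · (x̄ - mu_0):
  S^{-1} · (x̄ - mu_0) = (-0.8005, -0.8316),
  (x̄ - mu_0)^T · [...] = (0.25)·(-0.8005) + (-2.75)·(-0.8316) = 2.0868.

Step 5 — scale by n: T² = 4 · 2.0868 = 8.3472.

T² ≈ 8.3472


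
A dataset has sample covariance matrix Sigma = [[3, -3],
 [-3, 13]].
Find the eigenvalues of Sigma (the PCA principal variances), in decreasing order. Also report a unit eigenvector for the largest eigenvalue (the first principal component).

Step 1 — characteristic polynomial of 2×2 Sigma:
  det(Sigma - λI) = λ² - trace · λ + det = 0.
  trace = 3 + 13 = 16, det = 3·13 - (-3)² = 30.
Step 2 — discriminant:
  Δ = trace² - 4·det = 256 - 120 = 136.
Step 3 — eigenvalues:
  λ = (trace ± √Δ)/2 = (16 ± 11.6619)/2,
  λ_1 = 13.831,  λ_2 = 2.169.

Step 4 — unit eigenvector for λ_1: solve (Sigma - λ_1 I)v = 0. First row:
  (3 - 13.831)·v_x + (-3)·v_y = 0, i.e. (-10.831)·v_x + (-3)·v_y = 0,
  so v ∝ (b, λ_1 - a) = (-3, 10.831); multiply by -1 so the first entry is positive: u = (3, -10.831).
  ||u|| = √((3)² + (-10.831)²) = √(126.3095) ≈ 11.2388,
  v_1 = u/||u|| ≈ (0.2669, -0.9637) (||v_1|| = 1).

λ_1 = 13.831,  λ_2 = 2.169;  v_1 ≈ (0.2669, -0.9637)


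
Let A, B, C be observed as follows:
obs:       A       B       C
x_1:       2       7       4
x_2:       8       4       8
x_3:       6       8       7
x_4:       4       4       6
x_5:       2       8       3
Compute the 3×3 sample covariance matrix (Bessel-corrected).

Step 1 — column means:
  mean(A) = (2 + 8 + 6 + 4 + 2) / 5 = 22/5 = 4.4
  mean(B) = (7 + 4 + 8 + 4 + 8) / 5 = 31/5 = 6.2
  mean(C) = (4 + 8 + 7 + 6 + 3) / 5 = 28/5 = 5.6

Step 2 — sample covariance S[i,j] = (1/(n-1)) · Σ_k (x_{k,i} - mean_i) · (x_{k,j} - mean_j), with n-1 = 4.
  S[A,A] = ((-2.4)·(-2.4) + (3.6)·(3.6) + (1.6)·(1.6) + (-0.4)·(-0.4) + (-2.4)·(-2.4)) / 4 = 27.2/4 = 6.8
  S[A,B] = ((-2.4)·(0.8) + (3.6)·(-2.2) + (1.6)·(1.8) + (-0.4)·(-2.2) + (-2.4)·(1.8)) / 4 = -10.4/4 = -2.6
  S[A,C] = ((-2.4)·(-1.6) + (3.6)·(2.4) + (1.6)·(1.4) + (-0.4)·(0.4) + (-2.4)·(-2.6)) / 4 = 20.8/4 = 5.2
  S[B,B] = ((0.8)·(0.8) + (-2.2)·(-2.2) + (1.8)·(1.8) + (-2.2)·(-2.2) + (1.8)·(1.8)) / 4 = 16.8/4 = 4.2
  S[B,C] = ((0.8)·(-1.6) + (-2.2)·(2.4) + (1.8)·(1.4) + (-2.2)·(0.4) + (1.8)·(-2.6)) / 4 = -9.6/4 = -2.4
  S[C,C] = ((-1.6)·(-1.6) + (2.4)·(2.4) + (1.4)·(1.4) + (0.4)·(0.4) + (-2.6)·(-2.6)) / 4 = 17.2/4 = 4.3

S is symmetric (S[j,i] = S[i,j]). Assembling:

S = [[6.8, -2.6, 5.2],
 [-2.6, 4.2, -2.4],
 [5.2, -2.4, 4.3]]
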